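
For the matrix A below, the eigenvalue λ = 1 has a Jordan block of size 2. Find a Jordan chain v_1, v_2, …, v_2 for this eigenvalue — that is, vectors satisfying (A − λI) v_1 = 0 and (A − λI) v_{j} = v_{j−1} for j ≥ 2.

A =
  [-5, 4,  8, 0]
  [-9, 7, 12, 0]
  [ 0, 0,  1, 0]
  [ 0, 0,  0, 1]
A Jordan chain for λ = 1 of length 2:
v_1 = (-6, -9, 0, 0)ᵀ
v_2 = (1, 0, 0, 0)ᵀ

Let N = A − (1)·I. We want v_2 with N^2 v_2 = 0 but N^1 v_2 ≠ 0; then v_{j-1} := N · v_j for j = 2, …, 2.

Pick v_2 = (1, 0, 0, 0)ᵀ.
Then v_1 = N · v_2 = (-6, -9, 0, 0)ᵀ.

Sanity check: (A − (1)·I) v_1 = (0, 0, 0, 0)ᵀ = 0. ✓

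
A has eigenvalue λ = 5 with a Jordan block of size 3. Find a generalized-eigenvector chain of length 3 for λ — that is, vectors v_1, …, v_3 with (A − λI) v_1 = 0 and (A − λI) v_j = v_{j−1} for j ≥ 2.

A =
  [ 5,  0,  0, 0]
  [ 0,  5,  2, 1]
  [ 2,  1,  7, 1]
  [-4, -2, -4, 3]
A Jordan chain for λ = 5 of length 3:
v_1 = (0, 0, 2, -4)ᵀ
v_2 = (0, 2, 2, -4)ᵀ
v_3 = (0, 0, 1, 0)ᵀ

Let N = A − (5)·I. We want v_3 with N^3 v_3 = 0 but N^2 v_3 ≠ 0; then v_{j-1} := N · v_j for j = 3, …, 2.

Pick v_3 = (0, 0, 1, 0)ᵀ.
Then v_2 = N · v_3 = (0, 2, 2, -4)ᵀ.
Then v_1 = N · v_2 = (0, 0, 2, -4)ᵀ.

Sanity check: (A − (5)·I) v_1 = (0, 0, 0, 0)ᵀ = 0. ✓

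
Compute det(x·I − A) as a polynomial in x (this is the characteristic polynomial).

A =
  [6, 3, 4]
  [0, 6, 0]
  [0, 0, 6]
x^3 - 18*x^2 + 108*x - 216

Expanding det(x·I − A) (e.g. by cofactor expansion or by noting that A is similar to its Jordan form J, which has the same characteristic polynomial as A) gives
  χ_A(x) = x^3 - 18*x^2 + 108*x - 216
which factors as (x - 6)^3. The eigenvalues (with algebraic multiplicities) are λ = 6 with multiplicity 3.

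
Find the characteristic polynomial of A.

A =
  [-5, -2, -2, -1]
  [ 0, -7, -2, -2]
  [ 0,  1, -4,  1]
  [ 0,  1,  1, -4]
x^4 + 20*x^3 + 150*x^2 + 500*x + 625

Expanding det(x·I − A) (e.g. by cofactor expansion or by noting that A is similar to its Jordan form J, which has the same characteristic polynomial as A) gives
  χ_A(x) = x^4 + 20*x^3 + 150*x^2 + 500*x + 625
which factors as (x + 5)^4. The eigenvalues (with algebraic multiplicities) are λ = -5 with multiplicity 4.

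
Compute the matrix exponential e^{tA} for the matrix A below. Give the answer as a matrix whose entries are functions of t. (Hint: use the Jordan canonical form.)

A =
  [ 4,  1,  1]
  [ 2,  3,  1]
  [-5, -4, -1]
e^{tA} =
  [t^2*exp(2*t)/2 + 2*t*exp(2*t) + exp(2*t), -t^2*exp(2*t)/2 + t*exp(2*t), t*exp(2*t)]
  [t^2*exp(2*t)/2 + 2*t*exp(2*t), -t^2*exp(2*t)/2 + t*exp(2*t) + exp(2*t), t*exp(2*t)]
  [-3*t^2*exp(2*t)/2 - 5*t*exp(2*t), 3*t^2*exp(2*t)/2 - 4*t*exp(2*t), -3*t*exp(2*t) + exp(2*t)]

Strategy: write A = P · J · P⁻¹ where J is a Jordan canonical form, so e^{tA} = P · e^{tJ} · P⁻¹, and e^{tJ} can be computed block-by-block.

A has Jordan form
J =
  [2, 1, 0]
  [0, 2, 1]
  [0, 0, 2]
(up to reordering of blocks).

Per-block formulas:
  For a 3×3 Jordan block J_3(2): exp(t · J_3(2)) = e^(2t)·(I + t·N + (t^2/2)·N^2), where N is the 3×3 nilpotent shift.

After assembling e^{tJ} and conjugating by P, we get:

e^{tA} =
  [t^2*exp(2*t)/2 + 2*t*exp(2*t) + exp(2*t), -t^2*exp(2*t)/2 + t*exp(2*t), t*exp(2*t)]
  [t^2*exp(2*t)/2 + 2*t*exp(2*t), -t^2*exp(2*t)/2 + t*exp(2*t) + exp(2*t), t*exp(2*t)]
  [-3*t^2*exp(2*t)/2 - 5*t*exp(2*t), 3*t^2*exp(2*t)/2 - 4*t*exp(2*t), -3*t*exp(2*t) + exp(2*t)]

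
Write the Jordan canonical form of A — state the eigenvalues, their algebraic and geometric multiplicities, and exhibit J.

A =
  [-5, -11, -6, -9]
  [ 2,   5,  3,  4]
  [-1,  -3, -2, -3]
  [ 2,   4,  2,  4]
J_3(0) ⊕ J_1(2)

The characteristic polynomial is
  det(x·I − A) = x^4 - 2*x^3 = x^3*(x - 2)

Eigenvalues and multiplicities (the geometric multiplicity of λ is n − rank(A − λI), which equals the number of Jordan blocks for λ):
  λ = 0: algebraic multiplicity = 3, geometric multiplicity = 1
  λ = 2: algebraic multiplicity = 1, geometric multiplicity = 1

Determining the block sizes for each eigenvalue:
  λ = 0: one block (gm = 1), so the single block has size am = 3 → block sizes [3]
  λ = 2: one block (gm = 1), so the single block has size am = 1 → block sizes [1]

Assembling the blocks gives a Jordan form
J =
  [0, 1, 0, 0]
  [0, 0, 1, 0]
  [0, 0, 0, 0]
  [0, 0, 0, 2]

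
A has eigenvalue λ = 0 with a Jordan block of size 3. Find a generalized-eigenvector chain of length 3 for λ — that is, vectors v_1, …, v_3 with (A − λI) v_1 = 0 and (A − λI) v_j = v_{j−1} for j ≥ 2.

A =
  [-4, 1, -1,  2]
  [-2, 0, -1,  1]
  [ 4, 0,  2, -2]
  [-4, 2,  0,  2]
A Jordan chain for λ = 0 of length 3:
v_1 = (2, 0, 0, 4)ᵀ
v_2 = (-4, -2, 4, -4)ᵀ
v_3 = (1, 0, 0, 0)ᵀ

Let N = A − (0)·I. We want v_3 with N^3 v_3 = 0 but N^2 v_3 ≠ 0; then v_{j-1} := N · v_j for j = 3, …, 2.

Pick v_3 = (1, 0, 0, 0)ᵀ.
Then v_2 = N · v_3 = (-4, -2, 4, -4)ᵀ.
Then v_1 = N · v_2 = (2, 0, 0, 4)ᵀ.

Sanity check: (A − (0)·I) v_1 = (0, 0, 0, 0)ᵀ = 0. ✓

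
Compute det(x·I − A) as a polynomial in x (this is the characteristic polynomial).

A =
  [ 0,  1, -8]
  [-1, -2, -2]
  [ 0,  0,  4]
x^3 - 2*x^2 - 7*x - 4

Expanding det(x·I − A) (e.g. by cofactor expansion or by noting that A is similar to its Jordan form J, which has the same characteristic polynomial as A) gives
  χ_A(x) = x^3 - 2*x^2 - 7*x - 4
which factors as (x - 4)*(x + 1)^2. The eigenvalues (with algebraic multiplicities) are λ = -1 with multiplicity 2, λ = 4 with multiplicity 1.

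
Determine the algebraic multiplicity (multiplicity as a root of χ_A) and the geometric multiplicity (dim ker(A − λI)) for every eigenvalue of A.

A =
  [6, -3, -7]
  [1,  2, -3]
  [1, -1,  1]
λ = 3: alg = 3, geom = 1

Step 1 — factor the characteristic polynomial to read off the algebraic multiplicities:
  χ_A(x) = (x - 3)^3

Step 2 — compute geometric multiplicities via the rank-nullity identity g(λ) = n − rank(A − λI):
  rank(A − (3)·I) = 2, so dim ker(A − (3)·I) = n − 2 = 1

Summary:
  λ = 3: algebraic multiplicity = 3, geometric multiplicity = 1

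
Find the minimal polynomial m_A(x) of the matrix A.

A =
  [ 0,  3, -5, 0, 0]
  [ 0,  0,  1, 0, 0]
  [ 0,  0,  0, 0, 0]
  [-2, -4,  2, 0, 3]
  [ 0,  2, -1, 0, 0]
x^3

The characteristic polynomial is χ_A(x) = x^5, so the eigenvalues are known. The minimal polynomial is
  m_A(x) = Π_λ (x − λ)^{k_λ}
where k_λ is the size of the *largest* Jordan block for λ (equivalently, the smallest k with (A − λI)^k v = 0 for every generalised eigenvector v of λ).

  λ = 0: largest Jordan block has size 3, contributing (x − 0)^3

So m_A(x) = x^3 = x^3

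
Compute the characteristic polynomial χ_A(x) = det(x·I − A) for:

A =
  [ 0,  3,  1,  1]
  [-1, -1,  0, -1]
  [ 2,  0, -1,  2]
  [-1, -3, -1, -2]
x^4 + 4*x^3 + 6*x^2 + 4*x + 1

Expanding det(x·I − A) (e.g. by cofactor expansion or by noting that A is similar to its Jordan form J, which has the same characteristic polynomial as A) gives
  χ_A(x) = x^4 + 4*x^3 + 6*x^2 + 4*x + 1
which factors as (x + 1)^4. The eigenvalues (with algebraic multiplicities) are λ = -1 with multiplicity 4.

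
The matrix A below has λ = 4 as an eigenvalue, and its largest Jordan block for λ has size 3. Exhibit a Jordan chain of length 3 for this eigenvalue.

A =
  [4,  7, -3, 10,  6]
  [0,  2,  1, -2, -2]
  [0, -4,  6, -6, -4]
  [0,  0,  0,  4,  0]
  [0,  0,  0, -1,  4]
A Jordan chain for λ = 4 of length 3:
v_1 = (-2, 0, 0, 0, 0)ᵀ
v_2 = (7, -2, -4, 0, 0)ᵀ
v_3 = (0, 1, 0, 0, 0)ᵀ

Let N = A − (4)·I. We want v_3 with N^3 v_3 = 0 but N^2 v_3 ≠ 0; then v_{j-1} := N · v_j for j = 3, …, 2.

Pick v_3 = (0, 1, 0, 0, 0)ᵀ.
Then v_2 = N · v_3 = (7, -2, -4, 0, 0)ᵀ.
Then v_1 = N · v_2 = (-2, 0, 0, 0, 0)ᵀ.

Sanity check: (A − (4)·I) v_1 = (0, 0, 0, 0, 0)ᵀ = 0. ✓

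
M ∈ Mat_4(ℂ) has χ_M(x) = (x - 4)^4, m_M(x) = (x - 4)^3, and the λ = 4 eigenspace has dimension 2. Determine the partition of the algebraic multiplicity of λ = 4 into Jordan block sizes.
Block sizes for λ = 4: [3, 1]

Step 1 — from the characteristic polynomial, algebraic multiplicity of λ = 4 is 4. From dim ker(M − (4)·I) = 2, there are exactly 2 Jordan blocks for λ = 4.
Step 2 — from the minimal polynomial, the factor (x − 4)^3 tells us the largest block for λ = 4 has size 3.
Step 3 — with total size 4, 2 blocks, and largest block 3, the block sizes (in nonincreasing order) are [3, 1].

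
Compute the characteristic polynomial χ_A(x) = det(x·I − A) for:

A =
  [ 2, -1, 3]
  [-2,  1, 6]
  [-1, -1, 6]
x^3 - 9*x^2 + 27*x - 27

Expanding det(x·I − A) (e.g. by cofactor expansion or by noting that A is similar to its Jordan form J, which has the same characteristic polynomial as A) gives
  χ_A(x) = x^3 - 9*x^2 + 27*x - 27
which factors as (x - 3)^3. The eigenvalues (with algebraic multiplicities) are λ = 3 with multiplicity 3.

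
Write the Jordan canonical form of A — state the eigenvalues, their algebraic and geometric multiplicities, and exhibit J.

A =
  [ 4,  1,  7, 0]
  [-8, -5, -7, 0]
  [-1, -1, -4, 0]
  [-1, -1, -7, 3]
J_2(-4) ⊕ J_1(3) ⊕ J_1(3)

The characteristic polynomial is
  det(x·I − A) = x^4 + 2*x^3 - 23*x^2 - 24*x + 144 = (x - 3)^2*(x + 4)^2

Eigenvalues and multiplicities (the geometric multiplicity of λ is n − rank(A − λI), which equals the number of Jordan blocks for λ):
  λ = -4: algebraic multiplicity = 2, geometric multiplicity = 1
  λ = 3: algebraic multiplicity = 2, geometric multiplicity = 2

Determining the block sizes for each eigenvalue:
  λ = -4: one block (gm = 1), so the single block has size am = 2 → block sizes [2]
  λ = 3: gm = am = 2, so every block has size 1 → block sizes [1, 1]

Assembling the blocks gives a Jordan form
J =
  [-4,  1, 0, 0]
  [ 0, -4, 0, 0]
  [ 0,  0, 3, 0]
  [ 0,  0, 0, 3]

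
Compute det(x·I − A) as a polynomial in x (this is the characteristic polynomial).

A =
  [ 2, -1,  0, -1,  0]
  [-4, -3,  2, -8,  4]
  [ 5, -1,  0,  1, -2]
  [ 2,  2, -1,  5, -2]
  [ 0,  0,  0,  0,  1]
x^5 - 5*x^4 + 10*x^3 - 10*x^2 + 5*x - 1

Expanding det(x·I − A) (e.g. by cofactor expansion or by noting that A is similar to its Jordan form J, which has the same characteristic polynomial as A) gives
  χ_A(x) = x^5 - 5*x^4 + 10*x^3 - 10*x^2 + 5*x - 1
which factors as (x - 1)^5. The eigenvalues (with algebraic multiplicities) are λ = 1 with multiplicity 5.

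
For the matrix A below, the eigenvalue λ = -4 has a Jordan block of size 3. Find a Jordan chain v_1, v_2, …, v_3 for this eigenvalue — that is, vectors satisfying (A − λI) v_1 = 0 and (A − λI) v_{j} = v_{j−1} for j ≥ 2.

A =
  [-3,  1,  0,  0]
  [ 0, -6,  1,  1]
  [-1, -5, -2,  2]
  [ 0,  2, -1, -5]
A Jordan chain for λ = -4 of length 3:
v_1 = (1, -1, -3, 1)ᵀ
v_2 = (1, 0, -1, 0)ᵀ
v_3 = (1, 0, 0, 0)ᵀ

Let N = A − (-4)·I. We want v_3 with N^3 v_3 = 0 but N^2 v_3 ≠ 0; then v_{j-1} := N · v_j for j = 3, …, 2.

Pick v_3 = (1, 0, 0, 0)ᵀ.
Then v_2 = N · v_3 = (1, 0, -1, 0)ᵀ.
Then v_1 = N · v_2 = (1, -1, -3, 1)ᵀ.

Sanity check: (A − (-4)·I) v_1 = (0, 0, 0, 0)ᵀ = 0. ✓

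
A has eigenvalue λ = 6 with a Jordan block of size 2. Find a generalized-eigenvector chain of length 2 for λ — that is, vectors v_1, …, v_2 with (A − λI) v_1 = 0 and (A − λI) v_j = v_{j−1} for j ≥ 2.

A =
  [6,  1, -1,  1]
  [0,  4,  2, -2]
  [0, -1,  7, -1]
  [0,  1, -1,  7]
A Jordan chain for λ = 6 of length 2:
v_1 = (1, -2, -1, 1)ᵀ
v_2 = (0, 1, 0, 0)ᵀ

Let N = A − (6)·I. We want v_2 with N^2 v_2 = 0 but N^1 v_2 ≠ 0; then v_{j-1} := N · v_j for j = 2, …, 2.

Pick v_2 = (0, 1, 0, 0)ᵀ.
Then v_1 = N · v_2 = (1, -2, -1, 1)ᵀ.

Sanity check: (A − (6)·I) v_1 = (0, 0, 0, 0)ᵀ = 0. ✓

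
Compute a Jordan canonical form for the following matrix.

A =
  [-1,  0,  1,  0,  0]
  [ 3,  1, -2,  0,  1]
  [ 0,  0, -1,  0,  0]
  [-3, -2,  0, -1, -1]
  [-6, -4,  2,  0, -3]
J_3(-1) ⊕ J_1(-1) ⊕ J_1(-1)

The characteristic polynomial is
  det(x·I − A) = x^5 + 5*x^4 + 10*x^3 + 10*x^2 + 5*x + 1 = (x + 1)^5

Eigenvalues and multiplicities (the geometric multiplicity of λ is n − rank(A − λI), which equals the number of Jordan blocks for λ):
  λ = -1: algebraic multiplicity = 5, geometric multiplicity = 3

Determining the block sizes for each eigenvalue:
  λ = -1: with am = 5 and gm = 3, the partition is not yet determined (e.g. several partitions of 5 into 3 parts exist). Let N = A − (-1)·I. Computing rank(N^1) = 2, rank(N^2) = 1, rank(N^3) = 0; the number of blocks of size ≥ j is rank(N^{j−1}) − rank(N^j), giving [3, 1, 1]. So we have 1 block(s) of size 3, 2 block(s) of size 1 → block sizes [3, 1, 1]

Assembling the blocks gives a Jordan form
J =
  [-1,  1,  0,  0,  0]
  [ 0, -1,  1,  0,  0]
  [ 0,  0, -1,  0,  0]
  [ 0,  0,  0, -1,  0]
  [ 0,  0,  0,  0, -1]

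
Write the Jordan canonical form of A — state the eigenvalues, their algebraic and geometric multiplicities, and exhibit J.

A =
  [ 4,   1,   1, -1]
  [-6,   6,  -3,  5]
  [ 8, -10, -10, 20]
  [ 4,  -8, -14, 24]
J_3(6) ⊕ J_1(6)

The characteristic polynomial is
  det(x·I − A) = x^4 - 24*x^3 + 216*x^2 - 864*x + 1296 = (x - 6)^4

Eigenvalues and multiplicities (the geometric multiplicity of λ is n − rank(A − λI), which equals the number of Jordan blocks for λ):
  λ = 6: algebraic multiplicity = 4, geometric multiplicity = 2

Determining the block sizes for each eigenvalue:
  λ = 6: with am = 4 and gm = 2, the partition is not yet determined (e.g. several partitions of 4 into 2 parts exist). Let N = A − (6)·I. Computing rank(N^1) = 2, rank(N^2) = 1, rank(N^3) = 0; the number of blocks of size ≥ j is rank(N^{j−1}) − rank(N^j), giving [2, 1, 1]. So we have 1 block(s) of size 3, 1 block(s) of size 1 → block sizes [3, 1]

Assembling the blocks gives a Jordan form
J =
  [6, 1, 0, 0]
  [0, 6, 1, 0]
  [0, 0, 6, 0]
  [0, 0, 0, 6]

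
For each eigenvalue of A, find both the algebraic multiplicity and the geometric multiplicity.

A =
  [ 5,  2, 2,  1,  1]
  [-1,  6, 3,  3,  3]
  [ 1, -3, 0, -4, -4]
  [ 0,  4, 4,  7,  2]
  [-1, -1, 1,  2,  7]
λ = 5: alg = 5, geom = 3

Step 1 — factor the characteristic polynomial to read off the algebraic multiplicities:
  χ_A(x) = (x - 5)^5

Step 2 — compute geometric multiplicities via the rank-nullity identity g(λ) = n − rank(A − λI):
  rank(A − (5)·I) = 2, so dim ker(A − (5)·I) = n − 2 = 3

Summary:
  λ = 5: algebraic multiplicity = 5, geometric multiplicity = 3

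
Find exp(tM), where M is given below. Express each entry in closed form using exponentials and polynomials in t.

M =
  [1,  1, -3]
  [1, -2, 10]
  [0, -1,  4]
e^{tM} =
  [t^2*exp(t)/2 + exp(t), t*exp(t), t^2*exp(t)/2 - 3*t*exp(t)]
  [-3*t^2*exp(t)/2 + t*exp(t), -3*t*exp(t) + exp(t), -3*t^2*exp(t)/2 + 10*t*exp(t)]
  [-t^2*exp(t)/2, -t*exp(t), -t^2*exp(t)/2 + 3*t*exp(t) + exp(t)]

Strategy: write M = P · J · P⁻¹ where J is a Jordan canonical form, so e^{tM} = P · e^{tJ} · P⁻¹, and e^{tJ} can be computed block-by-block.

M has Jordan form
J =
  [1, 1, 0]
  [0, 1, 1]
  [0, 0, 1]
(up to reordering of blocks).

Per-block formulas:
  For a 3×3 Jordan block J_3(1): exp(t · J_3(1)) = e^(1t)·(I + t·N + (t^2/2)·N^2), where N is the 3×3 nilpotent shift.

After assembling e^{tJ} and conjugating by P, we get:

e^{tM} =
  [t^2*exp(t)/2 + exp(t), t*exp(t), t^2*exp(t)/2 - 3*t*exp(t)]
  [-3*t^2*exp(t)/2 + t*exp(t), -3*t*exp(t) + exp(t), -3*t^2*exp(t)/2 + 10*t*exp(t)]
  [-t^2*exp(t)/2, -t*exp(t), -t^2*exp(t)/2 + 3*t*exp(t) + exp(t)]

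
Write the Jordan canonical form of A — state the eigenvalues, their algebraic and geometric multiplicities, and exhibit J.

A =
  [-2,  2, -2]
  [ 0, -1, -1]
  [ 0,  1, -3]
J_2(-2) ⊕ J_1(-2)

The characteristic polynomial is
  det(x·I − A) = x^3 + 6*x^2 + 12*x + 8 = (x + 2)^3

Eigenvalues and multiplicities (the geometric multiplicity of λ is n − rank(A − λI), which equals the number of Jordan blocks for λ):
  λ = -2: algebraic multiplicity = 3, geometric multiplicity = 2

Determining the block sizes for each eigenvalue:
  λ = -2: 2 blocks summing to 3 forces exactly one block of size 2 and the rest size 1 → block sizes [2, 1]

Assembling the blocks gives a Jordan form
J =
  [-2,  1,  0]
  [ 0, -2,  0]
  [ 0,  0, -2]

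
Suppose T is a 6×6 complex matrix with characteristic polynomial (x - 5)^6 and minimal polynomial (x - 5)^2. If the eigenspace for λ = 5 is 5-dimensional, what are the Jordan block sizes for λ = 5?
Block sizes for λ = 5: [2, 1, 1, 1, 1]

Step 1 — from the characteristic polynomial, algebraic multiplicity of λ = 5 is 6. From dim ker(T − (5)·I) = 5, there are exactly 5 Jordan blocks for λ = 5.
Step 2 — from the minimal polynomial, the factor (x − 5)^2 tells us the largest block for λ = 5 has size 2.
Step 3 — with total size 6, 5 blocks, and largest block 2, the block sizes (in nonincreasing order) are [2, 1, 1, 1, 1].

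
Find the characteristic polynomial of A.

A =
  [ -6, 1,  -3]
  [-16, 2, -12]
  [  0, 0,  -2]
x^3 + 6*x^2 + 12*x + 8

Expanding det(x·I − A) (e.g. by cofactor expansion or by noting that A is similar to its Jordan form J, which has the same characteristic polynomial as A) gives
  χ_A(x) = x^3 + 6*x^2 + 12*x + 8
which factors as (x + 2)^3. The eigenvalues (with algebraic multiplicities) are λ = -2 with multiplicity 3.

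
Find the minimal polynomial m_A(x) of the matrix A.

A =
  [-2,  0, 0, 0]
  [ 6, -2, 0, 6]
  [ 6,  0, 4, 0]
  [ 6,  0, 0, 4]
x^2 - 2*x - 8

The characteristic polynomial is χ_A(x) = (x - 4)^2*(x + 2)^2, so the eigenvalues are known. The minimal polynomial is
  m_A(x) = Π_λ (x − λ)^{k_λ}
where k_λ is the size of the *largest* Jordan block for λ (equivalently, the smallest k with (A − λI)^k v = 0 for every generalised eigenvector v of λ).

  λ = -2: largest Jordan block has size 1, contributing (x + 2)
  λ = 4: largest Jordan block has size 1, contributing (x − 4)

So m_A(x) = (x - 4)*(x + 2) = x^2 - 2*x - 8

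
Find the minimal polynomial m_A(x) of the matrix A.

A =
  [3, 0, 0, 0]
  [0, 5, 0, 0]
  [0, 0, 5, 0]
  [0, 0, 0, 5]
x^2 - 8*x + 15

The characteristic polynomial is χ_A(x) = (x - 5)^3*(x - 3), so the eigenvalues are known. The minimal polynomial is
  m_A(x) = Π_λ (x − λ)^{k_λ}
where k_λ is the size of the *largest* Jordan block for λ (equivalently, the smallest k with (A − λI)^k v = 0 for every generalised eigenvector v of λ).

  λ = 3: largest Jordan block has size 1, contributing (x − 3)
  λ = 5: largest Jordan block has size 1, contributing (x − 5)

So m_A(x) = (x - 5)*(x - 3) = x^2 - 8*x + 15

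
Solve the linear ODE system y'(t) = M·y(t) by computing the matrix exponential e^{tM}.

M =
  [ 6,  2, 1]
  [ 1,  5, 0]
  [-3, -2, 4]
e^{tM} =
  [t*exp(5*t) + exp(5*t), 2*t*exp(5*t), t*exp(5*t)]
  [t^2*exp(5*t)/2 + t*exp(5*t), t^2*exp(5*t) + exp(5*t), t^2*exp(5*t)/2]
  [-t^2*exp(5*t) - 3*t*exp(5*t), -2*t^2*exp(5*t) - 2*t*exp(5*t), -t^2*exp(5*t) - t*exp(5*t) + exp(5*t)]

Strategy: write M = P · J · P⁻¹ where J is a Jordan canonical form, so e^{tM} = P · e^{tJ} · P⁻¹, and e^{tJ} can be computed block-by-block.

M has Jordan form
J =
  [5, 1, 0]
  [0, 5, 1]
  [0, 0, 5]
(up to reordering of blocks).

Per-block formulas:
  For a 3×3 Jordan block J_3(5): exp(t · J_3(5)) = e^(5t)·(I + t·N + (t^2/2)·N^2), where N is the 3×3 nilpotent shift.

After assembling e^{tJ} and conjugating by P, we get:

e^{tM} =
  [t*exp(5*t) + exp(5*t), 2*t*exp(5*t), t*exp(5*t)]
  [t^2*exp(5*t)/2 + t*exp(5*t), t^2*exp(5*t) + exp(5*t), t^2*exp(5*t)/2]
  [-t^2*exp(5*t) - 3*t*exp(5*t), -2*t^2*exp(5*t) - 2*t*exp(5*t), -t^2*exp(5*t) - t*exp(5*t) + exp(5*t)]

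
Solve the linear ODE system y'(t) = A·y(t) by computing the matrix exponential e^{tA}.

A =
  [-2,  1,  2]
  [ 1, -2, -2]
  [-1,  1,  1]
e^{tA} =
  [-t*exp(-t) + exp(-t), t*exp(-t), 2*t*exp(-t)]
  [t*exp(-t), -t*exp(-t) + exp(-t), -2*t*exp(-t)]
  [-t*exp(-t), t*exp(-t), 2*t*exp(-t) + exp(-t)]

Strategy: write A = P · J · P⁻¹ where J is a Jordan canonical form, so e^{tA} = P · e^{tJ} · P⁻¹, and e^{tJ} can be computed block-by-block.

A has Jordan form
J =
  [-1,  1,  0]
  [ 0, -1,  0]
  [ 0,  0, -1]
(up to reordering of blocks).

Per-block formulas:
  For a 2×2 Jordan block J_2(-1): exp(t · J_2(-1)) = e^(-1t)·(I + t·N), where N is the 2×2 nilpotent shift.
  For a 1×1 block at λ = -1: exp(t · [-1]) = [e^(-1t)].

After assembling e^{tJ} and conjugating by P, we get:

e^{tA} =
  [-t*exp(-t) + exp(-t), t*exp(-t), 2*t*exp(-t)]
  [t*exp(-t), -t*exp(-t) + exp(-t), -2*t*exp(-t)]
  [-t*exp(-t), t*exp(-t), 2*t*exp(-t) + exp(-t)]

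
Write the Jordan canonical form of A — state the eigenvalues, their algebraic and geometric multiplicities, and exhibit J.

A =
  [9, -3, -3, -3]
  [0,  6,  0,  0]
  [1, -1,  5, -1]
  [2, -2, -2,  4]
J_2(6) ⊕ J_1(6) ⊕ J_1(6)

The characteristic polynomial is
  det(x·I − A) = x^4 - 24*x^3 + 216*x^2 - 864*x + 1296 = (x - 6)^4

Eigenvalues and multiplicities (the geometric multiplicity of λ is n − rank(A − λI), which equals the number of Jordan blocks for λ):
  λ = 6: algebraic multiplicity = 4, geometric multiplicity = 3

Determining the block sizes for each eigenvalue:
  λ = 6: 3 blocks summing to 4 forces exactly one block of size 2 and the rest size 1 → block sizes [2, 1, 1]

Assembling the blocks gives a Jordan form
J =
  [6, 1, 0, 0]
  [0, 6, 0, 0]
  [0, 0, 6, 0]
  [0, 0, 0, 6]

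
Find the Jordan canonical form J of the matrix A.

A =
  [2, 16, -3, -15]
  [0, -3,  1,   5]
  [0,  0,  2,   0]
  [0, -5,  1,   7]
J_3(2) ⊕ J_1(2)

The characteristic polynomial is
  det(x·I − A) = x^4 - 8*x^3 + 24*x^2 - 32*x + 16 = (x - 2)^4

Eigenvalues and multiplicities (the geometric multiplicity of λ is n − rank(A − λI), which equals the number of Jordan blocks for λ):
  λ = 2: algebraic multiplicity = 4, geometric multiplicity = 2

Determining the block sizes for each eigenvalue:
  λ = 2: with am = 4 and gm = 2, the partition is not yet determined (e.g. several partitions of 4 into 2 parts exist). Let N = A − (2)·I. Computing rank(N^1) = 2, rank(N^2) = 1, rank(N^3) = 0; the number of blocks of size ≥ j is rank(N^{j−1}) − rank(N^j), giving [2, 1, 1]. So we have 1 block(s) of size 3, 1 block(s) of size 1 → block sizes [3, 1]

Assembling the blocks gives a Jordan form
J =
  [2, 1, 0, 0]
  [0, 2, 1, 0]
  [0, 0, 2, 0]
  [0, 0, 0, 2]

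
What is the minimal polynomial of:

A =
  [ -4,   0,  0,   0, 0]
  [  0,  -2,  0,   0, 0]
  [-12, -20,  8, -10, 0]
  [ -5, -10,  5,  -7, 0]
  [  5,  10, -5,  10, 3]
x^3 + 3*x^2 - 10*x - 24

The characteristic polynomial is χ_A(x) = (x - 3)^2*(x + 2)^2*(x + 4), so the eigenvalues are known. The minimal polynomial is
  m_A(x) = Π_λ (x − λ)^{k_λ}
where k_λ is the size of the *largest* Jordan block for λ (equivalently, the smallest k with (A − λI)^k v = 0 for every generalised eigenvector v of λ).

  λ = -4: largest Jordan block has size 1, contributing (x + 4)
  λ = -2: largest Jordan block has size 1, contributing (x + 2)
  λ = 3: largest Jordan block has size 1, contributing (x − 3)

So m_A(x) = (x - 3)*(x + 2)*(x + 4) = x^3 + 3*x^2 - 10*x - 24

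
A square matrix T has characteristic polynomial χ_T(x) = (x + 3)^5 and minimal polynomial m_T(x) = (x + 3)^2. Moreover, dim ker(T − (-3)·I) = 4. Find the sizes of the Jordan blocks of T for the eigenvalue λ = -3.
Block sizes for λ = -3: [2, 1, 1, 1]

Step 1 — from the characteristic polynomial, algebraic multiplicity of λ = -3 is 5. From dim ker(T − (-3)·I) = 4, there are exactly 4 Jordan blocks for λ = -3.
Step 2 — from the minimal polynomial, the factor (x + 3)^2 tells us the largest block for λ = -3 has size 2.
Step 3 — with total size 5, 4 blocks, and largest block 2, the block sizes (in nonincreasing order) are [2, 1, 1, 1].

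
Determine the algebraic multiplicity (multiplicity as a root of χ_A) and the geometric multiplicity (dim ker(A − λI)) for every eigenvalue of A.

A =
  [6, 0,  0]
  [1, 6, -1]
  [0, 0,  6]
λ = 6: alg = 3, geom = 2

Step 1 — factor the characteristic polynomial to read off the algebraic multiplicities:
  χ_A(x) = (x - 6)^3

Step 2 — compute geometric multiplicities via the rank-nullity identity g(λ) = n − rank(A − λI):
  rank(A − (6)·I) = 1, so dim ker(A − (6)·I) = n − 1 = 2

Summary:
  λ = 6: algebraic multiplicity = 3, geometric multiplicity = 2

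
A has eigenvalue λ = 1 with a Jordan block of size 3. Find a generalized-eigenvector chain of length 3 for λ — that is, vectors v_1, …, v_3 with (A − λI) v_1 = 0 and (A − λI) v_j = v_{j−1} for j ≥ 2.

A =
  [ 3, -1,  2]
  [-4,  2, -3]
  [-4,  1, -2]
A Jordan chain for λ = 1 of length 3:
v_1 = (-1, 2, 2)ᵀ
v_2 = (-1, 1, 1)ᵀ
v_3 = (0, 1, 0)ᵀ

Let N = A − (1)·I. We want v_3 with N^3 v_3 = 0 but N^2 v_3 ≠ 0; then v_{j-1} := N · v_j for j = 3, …, 2.

Pick v_3 = (0, 1, 0)ᵀ.
Then v_2 = N · v_3 = (-1, 1, 1)ᵀ.
Then v_1 = N · v_2 = (-1, 2, 2)ᵀ.

Sanity check: (A − (1)·I) v_1 = (0, 0, 0)ᵀ = 0. ✓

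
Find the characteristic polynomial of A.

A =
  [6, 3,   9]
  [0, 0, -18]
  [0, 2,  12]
x^3 - 18*x^2 + 108*x - 216

Expanding det(x·I − A) (e.g. by cofactor expansion or by noting that A is similar to its Jordan form J, which has the same characteristic polynomial as A) gives
  χ_A(x) = x^3 - 18*x^2 + 108*x - 216
which factors as (x - 6)^3. The eigenvalues (with algebraic multiplicities) are λ = 6 with multiplicity 3.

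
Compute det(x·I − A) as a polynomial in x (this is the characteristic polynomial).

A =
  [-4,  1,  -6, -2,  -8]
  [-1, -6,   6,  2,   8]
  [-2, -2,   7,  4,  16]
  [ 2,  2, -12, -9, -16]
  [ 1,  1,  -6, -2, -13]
x^5 + 25*x^4 + 250*x^3 + 1250*x^2 + 3125*x + 3125

Expanding det(x·I − A) (e.g. by cofactor expansion or by noting that A is similar to its Jordan form J, which has the same characteristic polynomial as A) gives
  χ_A(x) = x^5 + 25*x^4 + 250*x^3 + 1250*x^2 + 3125*x + 3125
which factors as (x + 5)^5. The eigenvalues (with algebraic multiplicities) are λ = -5 with multiplicity 5.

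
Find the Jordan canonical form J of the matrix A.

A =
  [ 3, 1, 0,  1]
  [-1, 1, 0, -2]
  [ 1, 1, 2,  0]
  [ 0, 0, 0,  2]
J_3(2) ⊕ J_1(2)

The characteristic polynomial is
  det(x·I − A) = x^4 - 8*x^3 + 24*x^2 - 32*x + 16 = (x - 2)^4

Eigenvalues and multiplicities (the geometric multiplicity of λ is n − rank(A − λI), which equals the number of Jordan blocks for λ):
  λ = 2: algebraic multiplicity = 4, geometric multiplicity = 2

Determining the block sizes for each eigenvalue:
  λ = 2: with am = 4 and gm = 2, the partition is not yet determined (e.g. several partitions of 4 into 2 parts exist). Let N = A − (2)·I. Computing rank(N^1) = 2, rank(N^2) = 1, rank(N^3) = 0; the number of blocks of size ≥ j is rank(N^{j−1}) − rank(N^j), giving [2, 1, 1]. So we have 1 block(s) of size 3, 1 block(s) of size 1 → block sizes [3, 1]

Assembling the blocks gives a Jordan form
J =
  [2, 1, 0, 0]
  [0, 2, 1, 0]
  [0, 0, 2, 0]
  [0, 0, 0, 2]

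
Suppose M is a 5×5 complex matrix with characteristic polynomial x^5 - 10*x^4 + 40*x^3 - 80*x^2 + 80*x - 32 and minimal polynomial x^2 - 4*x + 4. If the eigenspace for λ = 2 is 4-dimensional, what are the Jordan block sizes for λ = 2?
Block sizes for λ = 2: [2, 1, 1, 1]

Step 1 — from the characteristic polynomial, algebraic multiplicity of λ = 2 is 5. From dim ker(M − (2)·I) = 4, there are exactly 4 Jordan blocks for λ = 2.
Step 2 — from the minimal polynomial, the factor (x − 2)^2 tells us the largest block for λ = 2 has size 2.
Step 3 — with total size 5, 4 blocks, and largest block 2, the block sizes (in nonincreasing order) are [2, 1, 1, 1].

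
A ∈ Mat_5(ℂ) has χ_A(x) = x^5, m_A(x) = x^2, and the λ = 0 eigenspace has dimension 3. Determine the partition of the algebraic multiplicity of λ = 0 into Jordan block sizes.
Block sizes for λ = 0: [2, 2, 1]

Step 1 — from the characteristic polynomial, algebraic multiplicity of λ = 0 is 5. From dim ker(A − (0)·I) = 3, there are exactly 3 Jordan blocks for λ = 0.
Step 2 — from the minimal polynomial, the factor (x − 0)^2 tells us the largest block for λ = 0 has size 2.
Step 3 — with total size 5, 3 blocks, and largest block 2, the block sizes (in nonincreasing order) are [2, 2, 1].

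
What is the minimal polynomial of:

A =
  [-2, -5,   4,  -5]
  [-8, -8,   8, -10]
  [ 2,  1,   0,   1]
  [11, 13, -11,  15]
x^3 - 3*x^2 + 4

The characteristic polynomial is χ_A(x) = (x - 2)^3*(x + 1), so the eigenvalues are known. The minimal polynomial is
  m_A(x) = Π_λ (x − λ)^{k_λ}
where k_λ is the size of the *largest* Jordan block for λ (equivalently, the smallest k with (A − λI)^k v = 0 for every generalised eigenvector v of λ).

  λ = -1: largest Jordan block has size 1, contributing (x + 1)
  λ = 2: largest Jordan block has size 2, contributing (x − 2)^2

So m_A(x) = (x - 2)^2*(x + 1) = x^3 - 3*x^2 + 4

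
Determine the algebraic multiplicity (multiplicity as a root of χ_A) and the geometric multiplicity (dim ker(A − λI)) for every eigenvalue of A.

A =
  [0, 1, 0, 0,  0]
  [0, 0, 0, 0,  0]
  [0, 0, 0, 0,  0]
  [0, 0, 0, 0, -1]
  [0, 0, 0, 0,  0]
λ = 0: alg = 5, geom = 3

Step 1 — factor the characteristic polynomial to read off the algebraic multiplicities:
  χ_A(x) = x^5

Step 2 — compute geometric multiplicities via the rank-nullity identity g(λ) = n − rank(A − λI):
  rank(A − (0)·I) = 2, so dim ker(A − (0)·I) = n − 2 = 3

Summary:
  λ = 0: algebraic multiplicity = 5, geometric multiplicity = 3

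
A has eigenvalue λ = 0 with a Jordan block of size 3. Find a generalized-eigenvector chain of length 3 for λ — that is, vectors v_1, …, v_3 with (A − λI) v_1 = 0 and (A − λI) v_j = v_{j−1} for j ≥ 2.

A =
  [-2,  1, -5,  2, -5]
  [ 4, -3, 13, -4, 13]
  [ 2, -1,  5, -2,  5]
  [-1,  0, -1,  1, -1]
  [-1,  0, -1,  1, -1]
A Jordan chain for λ = 0 of length 3:
v_1 = (1, -3, -1, 0, 0)ᵀ
v_2 = (-2, 4, 2, -1, -1)ᵀ
v_3 = (1, 0, 0, 0, 0)ᵀ

Let N = A − (0)·I. We want v_3 with N^3 v_3 = 0 but N^2 v_3 ≠ 0; then v_{j-1} := N · v_j for j = 3, …, 2.

Pick v_3 = (1, 0, 0, 0, 0)ᵀ.
Then v_2 = N · v_3 = (-2, 4, 2, -1, -1)ᵀ.
Then v_1 = N · v_2 = (1, -3, -1, 0, 0)ᵀ.

Sanity check: (A − (0)·I) v_1 = (0, 0, 0, 0, 0)ᵀ = 0. ✓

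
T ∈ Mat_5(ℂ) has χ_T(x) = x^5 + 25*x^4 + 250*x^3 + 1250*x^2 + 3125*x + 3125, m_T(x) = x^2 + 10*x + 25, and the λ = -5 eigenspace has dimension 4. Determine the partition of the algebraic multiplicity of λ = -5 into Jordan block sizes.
Block sizes for λ = -5: [2, 1, 1, 1]

Step 1 — from the characteristic polynomial, algebraic multiplicity of λ = -5 is 5. From dim ker(T − (-5)·I) = 4, there are exactly 4 Jordan blocks for λ = -5.
Step 2 — from the minimal polynomial, the factor (x + 5)^2 tells us the largest block for λ = -5 has size 2.
Step 3 — with total size 5, 4 blocks, and largest block 2, the block sizes (in nonincreasing order) are [2, 1, 1, 1].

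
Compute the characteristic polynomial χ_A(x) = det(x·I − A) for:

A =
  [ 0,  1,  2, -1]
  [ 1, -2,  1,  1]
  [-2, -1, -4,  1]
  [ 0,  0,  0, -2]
x^4 + 8*x^3 + 24*x^2 + 32*x + 16

Expanding det(x·I − A) (e.g. by cofactor expansion or by noting that A is similar to its Jordan form J, which has the same characteristic polynomial as A) gives
  χ_A(x) = x^4 + 8*x^3 + 24*x^2 + 32*x + 16
which factors as (x + 2)^4. The eigenvalues (with algebraic multiplicities) are λ = -2 with multiplicity 4.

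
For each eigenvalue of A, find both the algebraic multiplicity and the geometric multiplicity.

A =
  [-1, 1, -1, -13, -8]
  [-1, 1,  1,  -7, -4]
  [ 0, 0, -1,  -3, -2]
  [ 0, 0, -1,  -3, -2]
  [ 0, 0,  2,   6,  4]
λ = 0: alg = 5, geom = 3

Step 1 — factor the characteristic polynomial to read off the algebraic multiplicities:
  χ_A(x) = x^5

Step 2 — compute geometric multiplicities via the rank-nullity identity g(λ) = n − rank(A − λI):
  rank(A − (0)·I) = 2, so dim ker(A − (0)·I) = n − 2 = 3

Summary:
  λ = 0: algebraic multiplicity = 5, geometric multiplicity = 3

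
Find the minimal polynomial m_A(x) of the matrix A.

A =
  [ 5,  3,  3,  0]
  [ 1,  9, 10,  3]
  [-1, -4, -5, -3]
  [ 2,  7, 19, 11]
x^2 - 10*x + 25

The characteristic polynomial is χ_A(x) = (x - 5)^4, so the eigenvalues are known. The minimal polynomial is
  m_A(x) = Π_λ (x − λ)^{k_λ}
where k_λ is the size of the *largest* Jordan block for λ (equivalently, the smallest k with (A − λI)^k v = 0 for every generalised eigenvector v of λ).

  λ = 5: largest Jordan block has size 2, contributing (x − 5)^2

So m_A(x) = (x - 5)^2 = x^2 - 10*x + 25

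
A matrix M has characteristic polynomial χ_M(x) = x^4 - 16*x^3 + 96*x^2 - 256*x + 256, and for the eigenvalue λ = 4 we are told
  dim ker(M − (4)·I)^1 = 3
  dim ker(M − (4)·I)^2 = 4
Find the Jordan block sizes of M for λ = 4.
Block sizes for λ = 4: [2, 1, 1]

From the dimensions of kernels of powers, the number of Jordan blocks of size at least j is d_j − d_{j−1} where d_j = dim ker(N^j) (with d_0 = 0). Computing the differences gives [3, 1].
The number of blocks of size exactly k is (#blocks of size ≥ k) − (#blocks of size ≥ k + 1), so the partition is: 2 block(s) of size 1, 1 block(s) of size 2.
In nonincreasing order the block sizes are [2, 1, 1].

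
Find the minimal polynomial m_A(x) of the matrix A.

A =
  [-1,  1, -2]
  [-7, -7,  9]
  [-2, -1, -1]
x^3 + 9*x^2 + 27*x + 27

The characteristic polynomial is χ_A(x) = (x + 3)^3, so the eigenvalues are known. The minimal polynomial is
  m_A(x) = Π_λ (x − λ)^{k_λ}
where k_λ is the size of the *largest* Jordan block for λ (equivalently, the smallest k with (A − λI)^k v = 0 for every generalised eigenvector v of λ).

  λ = -3: largest Jordan block has size 3, contributing (x + 3)^3

So m_A(x) = (x + 3)^3 = x^3 + 9*x^2 + 27*x + 27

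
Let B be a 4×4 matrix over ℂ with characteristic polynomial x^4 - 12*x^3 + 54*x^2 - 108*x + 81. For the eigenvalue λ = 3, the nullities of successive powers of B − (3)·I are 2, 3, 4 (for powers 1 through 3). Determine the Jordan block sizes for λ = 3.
Block sizes for λ = 3: [3, 1]

From the dimensions of kernels of powers, the number of Jordan blocks of size at least j is d_j − d_{j−1} where d_j = dim ker(N^j) (with d_0 = 0). Computing the differences gives [2, 1, 1].
The number of blocks of size exactly k is (#blocks of size ≥ k) − (#blocks of size ≥ k + 1), so the partition is: 1 block(s) of size 1, 1 block(s) of size 3.
In nonincreasing order the block sizes are [3, 1].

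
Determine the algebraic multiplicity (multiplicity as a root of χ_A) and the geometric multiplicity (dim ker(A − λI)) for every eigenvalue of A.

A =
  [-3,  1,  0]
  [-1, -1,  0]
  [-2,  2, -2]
λ = -2: alg = 3, geom = 2

Step 1 — factor the characteristic polynomial to read off the algebraic multiplicities:
  χ_A(x) = (x + 2)^3

Step 2 — compute geometric multiplicities via the rank-nullity identity g(λ) = n − rank(A − λI):
  rank(A − (-2)·I) = 1, so dim ker(A − (-2)·I) = n − 1 = 2

Summary:
  λ = -2: algebraic multiplicity = 3, geometric multiplicity = 2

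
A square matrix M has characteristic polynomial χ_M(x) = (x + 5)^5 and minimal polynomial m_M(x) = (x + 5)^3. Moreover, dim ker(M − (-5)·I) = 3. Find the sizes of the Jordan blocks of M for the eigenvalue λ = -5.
Block sizes for λ = -5: [3, 1, 1]

Step 1 — from the characteristic polynomial, algebraic multiplicity of λ = -5 is 5. From dim ker(M − (-5)·I) = 3, there are exactly 3 Jordan blocks for λ = -5.
Step 2 — from the minimal polynomial, the factor (x + 5)^3 tells us the largest block for λ = -5 has size 3.
Step 3 — with total size 5, 3 blocks, and largest block 3, the block sizes (in nonincreasing order) are [3, 1, 1].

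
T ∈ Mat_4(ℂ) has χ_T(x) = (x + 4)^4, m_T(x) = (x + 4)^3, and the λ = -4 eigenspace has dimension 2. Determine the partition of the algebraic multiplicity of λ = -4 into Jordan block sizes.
Block sizes for λ = -4: [3, 1]

Step 1 — from the characteristic polynomial, algebraic multiplicity of λ = -4 is 4. From dim ker(T − (-4)·I) = 2, there are exactly 2 Jordan blocks for λ = -4.
Step 2 — from the minimal polynomial, the factor (x + 4)^3 tells us the largest block for λ = -4 has size 3.
Step 3 — with total size 4, 2 blocks, and largest block 3, the block sizes (in nonincreasing order) are [3, 1].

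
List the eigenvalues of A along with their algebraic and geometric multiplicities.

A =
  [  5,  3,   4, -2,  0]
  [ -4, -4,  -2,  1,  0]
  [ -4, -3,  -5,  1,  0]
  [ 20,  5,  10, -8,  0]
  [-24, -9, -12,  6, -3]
λ = -3: alg = 5, geom = 3

Step 1 — factor the characteristic polynomial to read off the algebraic multiplicities:
  χ_A(x) = (x + 3)^5

Step 2 — compute geometric multiplicities via the rank-nullity identity g(λ) = n − rank(A − λI):
  rank(A − (-3)·I) = 2, so dim ker(A − (-3)·I) = n − 2 = 3

Summary:
  λ = -3: algebraic multiplicity = 5, geometric multiplicity = 3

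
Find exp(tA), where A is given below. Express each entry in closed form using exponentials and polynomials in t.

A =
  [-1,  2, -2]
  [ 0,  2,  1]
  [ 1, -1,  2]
e^{tA} =
  [t^2*exp(t) - 2*t*exp(t) + exp(t), 2*t*exp(t), 2*t^2*exp(t) - 2*t*exp(t)]
  [t^2*exp(t)/2, t*exp(t) + exp(t), t^2*exp(t) + t*exp(t)]
  [-t^2*exp(t)/2 + t*exp(t), -t*exp(t), -t^2*exp(t) + t*exp(t) + exp(t)]

Strategy: write A = P · J · P⁻¹ where J is a Jordan canonical form, so e^{tA} = P · e^{tJ} · P⁻¹, and e^{tJ} can be computed block-by-block.

A has Jordan form
J =
  [1, 1, 0]
  [0, 1, 1]
  [0, 0, 1]
(up to reordering of blocks).

Per-block formulas:
  For a 3×3 Jordan block J_3(1): exp(t · J_3(1)) = e^(1t)·(I + t·N + (t^2/2)·N^2), where N is the 3×3 nilpotent shift.

After assembling e^{tJ} and conjugating by P, we get:

e^{tA} =
  [t^2*exp(t) - 2*t*exp(t) + exp(t), 2*t*exp(t), 2*t^2*exp(t) - 2*t*exp(t)]
  [t^2*exp(t)/2, t*exp(t) + exp(t), t^2*exp(t) + t*exp(t)]
  [-t^2*exp(t)/2 + t*exp(t), -t*exp(t), -t^2*exp(t) + t*exp(t) + exp(t)]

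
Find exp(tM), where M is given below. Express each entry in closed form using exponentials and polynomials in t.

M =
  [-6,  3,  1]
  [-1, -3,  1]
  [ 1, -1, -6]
e^{tM} =
  [-t^2*exp(-5*t)/2 - t*exp(-5*t) + exp(-5*t), t^2*exp(-5*t) + 3*t*exp(-5*t), t^2*exp(-5*t)/2 + t*exp(-5*t)]
  [-t*exp(-5*t), 2*t*exp(-5*t) + exp(-5*t), t*exp(-5*t)]
  [-t^2*exp(-5*t)/2 + t*exp(-5*t), t^2*exp(-5*t) - t*exp(-5*t), t^2*exp(-5*t)/2 - t*exp(-5*t) + exp(-5*t)]

Strategy: write M = P · J · P⁻¹ where J is a Jordan canonical form, so e^{tM} = P · e^{tJ} · P⁻¹, and e^{tJ} can be computed block-by-block.

M has Jordan form
J =
  [-5,  1,  0]
  [ 0, -5,  1]
  [ 0,  0, -5]
(up to reordering of blocks).

Per-block formulas:
  For a 3×3 Jordan block J_3(-5): exp(t · J_3(-5)) = e^(-5t)·(I + t·N + (t^2/2)·N^2), where N is the 3×3 nilpotent shift.

After assembling e^{tJ} and conjugating by P, we get:

e^{tM} =
  [-t^2*exp(-5*t)/2 - t*exp(-5*t) + exp(-5*t), t^2*exp(-5*t) + 3*t*exp(-5*t), t^2*exp(-5*t)/2 + t*exp(-5*t)]
  [-t*exp(-5*t), 2*t*exp(-5*t) + exp(-5*t), t*exp(-5*t)]
  [-t^2*exp(-5*t)/2 + t*exp(-5*t), t^2*exp(-5*t) - t*exp(-5*t), t^2*exp(-5*t)/2 - t*exp(-5*t) + exp(-5*t)]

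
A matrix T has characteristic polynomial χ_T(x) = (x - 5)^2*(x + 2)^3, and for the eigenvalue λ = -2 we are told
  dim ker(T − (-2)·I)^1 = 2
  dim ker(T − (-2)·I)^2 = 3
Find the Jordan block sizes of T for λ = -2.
Block sizes for λ = -2: [2, 1]

From the dimensions of kernels of powers, the number of Jordan blocks of size at least j is d_j − d_{j−1} where d_j = dim ker(N^j) (with d_0 = 0). Computing the differences gives [2, 1].
The number of blocks of size exactly k is (#blocks of size ≥ k) − (#blocks of size ≥ k + 1), so the partition is: 1 block(s) of size 1, 1 block(s) of size 2.
In nonincreasing order the block sizes are [2, 1].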